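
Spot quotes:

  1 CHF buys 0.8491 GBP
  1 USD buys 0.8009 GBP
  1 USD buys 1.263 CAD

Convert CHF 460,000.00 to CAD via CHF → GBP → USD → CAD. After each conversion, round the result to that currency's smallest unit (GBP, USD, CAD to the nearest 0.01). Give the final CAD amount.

CHF 460,000.00 × 0.8491 = GBP 390,586.00
GBP 390,586.00 ÷ 0.8009 = USD 487,683.86
USD 487,683.86 × 1.263 = CAD 615,944.72

CAD 615,944.72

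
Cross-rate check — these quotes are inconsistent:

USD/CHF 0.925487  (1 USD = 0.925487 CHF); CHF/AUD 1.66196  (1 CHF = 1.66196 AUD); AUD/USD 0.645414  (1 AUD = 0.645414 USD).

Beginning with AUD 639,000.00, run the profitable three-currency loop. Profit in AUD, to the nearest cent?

Profitable loop is AUD → CHF → USD → AUD:
AUD 639,000.00 ÷ 1.66196 = CHF 384,485.79
CHF 384,485.79 ÷ 0.925487 = USD 415,441.59
USD 415,441.59 ÷ 0.645414 = AUD 643,682.33
Profit = AUD 643,682.33 − AUD 639,000.00

Profit: AUD 4,682.33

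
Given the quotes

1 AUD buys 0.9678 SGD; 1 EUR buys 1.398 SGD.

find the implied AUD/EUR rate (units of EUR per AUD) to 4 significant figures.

AUD/EUR = 0.6923

1 AUD × 0.9678 = 0.9678 SGD
0.9678 SGD ÷ 1.398 = 0.692275 EUR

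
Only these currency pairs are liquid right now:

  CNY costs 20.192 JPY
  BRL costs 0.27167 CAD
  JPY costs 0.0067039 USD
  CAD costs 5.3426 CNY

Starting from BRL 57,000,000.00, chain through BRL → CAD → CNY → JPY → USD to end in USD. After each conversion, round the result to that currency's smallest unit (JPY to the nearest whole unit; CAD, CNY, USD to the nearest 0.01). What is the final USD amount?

USD 11,198,917.96

BRL 57,000,000.00 × 0.27167 = CAD 15,485,190.00
CAD 15,485,190.00 × 5.3426 = CNY 82,731,176.09
CNY 82,731,176.09 × 20.192 = JPY 1,670,507,908
JPY 1,670,507,908 × 0.0067039 = USD 11,198,917.96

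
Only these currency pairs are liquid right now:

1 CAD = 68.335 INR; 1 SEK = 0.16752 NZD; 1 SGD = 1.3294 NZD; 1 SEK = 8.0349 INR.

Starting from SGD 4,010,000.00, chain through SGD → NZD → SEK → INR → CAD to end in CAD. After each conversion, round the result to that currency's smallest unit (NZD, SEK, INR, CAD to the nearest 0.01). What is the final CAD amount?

CAD 3,741,714.61

SGD 4,010,000.00 × 1.3294 = NZD 5,330,894.00
NZD 5,330,894.00 ÷ 0.16752 = SEK 31,822,433.14
SEK 31,822,433.14 × 8.0349 = INR 255,690,068.04
INR 255,690,068.04 ÷ 68.335 = CAD 3,741,714.61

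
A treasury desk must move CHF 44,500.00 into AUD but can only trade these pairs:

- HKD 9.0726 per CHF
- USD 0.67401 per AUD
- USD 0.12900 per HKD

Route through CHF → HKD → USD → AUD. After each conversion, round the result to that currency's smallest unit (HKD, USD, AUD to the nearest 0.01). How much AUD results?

AUD 77,270.75

CHF 44,500.00 × 9.0726 = HKD 403,730.70
HKD 403,730.70 × 0.12900 = USD 52,081.26
USD 52,081.26 ÷ 0.67401 = AUD 77,270.75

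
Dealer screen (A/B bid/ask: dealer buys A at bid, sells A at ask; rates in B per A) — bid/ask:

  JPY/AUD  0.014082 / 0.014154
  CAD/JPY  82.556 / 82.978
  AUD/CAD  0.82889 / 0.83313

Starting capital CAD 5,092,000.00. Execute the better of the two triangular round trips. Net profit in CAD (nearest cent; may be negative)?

Net profit: CAD 111,954.22

Best loop CAD → AUD → JPY → CAD:
CAD 5,092,000.00 ÷ 0.83313 (buy AUD at ask) = AUD 6,111,891.30
AUD 6,111,891.30 ÷ 0.014154 (buy JPY at ask) = JPY 431,813,714
JPY 431,813,714 ÷ 82.978 (buy CAD at ask) = CAD 5,203,954.22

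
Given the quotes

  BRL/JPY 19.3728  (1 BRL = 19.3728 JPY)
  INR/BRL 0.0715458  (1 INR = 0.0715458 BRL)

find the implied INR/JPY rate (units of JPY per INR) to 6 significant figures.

INR/JPY = 1.38604

1 INR × 0.0715458 = 0.0715458 BRL
0.0715458 BRL × 19.3728 = 1.38604 JPY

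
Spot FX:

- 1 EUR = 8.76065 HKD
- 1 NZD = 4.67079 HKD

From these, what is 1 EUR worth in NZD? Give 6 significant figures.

EUR/NZD = 1.87562

1 EUR × 8.76065 = 8.76065 HKD
8.76065 HKD ÷ 4.67079 = 1.87562 NZD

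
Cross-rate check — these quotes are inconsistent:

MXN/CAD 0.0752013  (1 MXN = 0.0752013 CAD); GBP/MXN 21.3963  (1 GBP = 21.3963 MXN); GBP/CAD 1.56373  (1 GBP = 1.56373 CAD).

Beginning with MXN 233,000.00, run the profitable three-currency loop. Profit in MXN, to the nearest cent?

Profitable loop is MXN → CAD → GBP → MXN:
MXN 233,000.00 × 0.0752013 = CAD 17,521.90
CAD 17,521.90 ÷ 1.56373 = GBP 11,205.20
GBP 11,205.20 × 21.3963 = MXN 239,749.76
Profit = MXN 239,749.76 − MXN 233,000.00

Profit: MXN 6,749.76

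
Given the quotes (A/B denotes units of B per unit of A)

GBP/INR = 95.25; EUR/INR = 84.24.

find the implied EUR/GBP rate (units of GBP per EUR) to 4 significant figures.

1 EUR × 84.24 = 84.24 INR
84.24 INR ÷ 95.25 = 0.884409 GBP

EUR/GBP = 0.8844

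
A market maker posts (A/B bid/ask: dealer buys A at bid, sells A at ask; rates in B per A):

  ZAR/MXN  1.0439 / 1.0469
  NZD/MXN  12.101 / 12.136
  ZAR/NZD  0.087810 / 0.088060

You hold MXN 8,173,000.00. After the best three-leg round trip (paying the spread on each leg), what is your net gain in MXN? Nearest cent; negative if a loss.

Best loop MXN → ZAR → NZD → MXN:
MXN 8,173,000.00 ÷ 1.0469 (buy ZAR at ask) = ZAR 7,806,858.34
ZAR 7,806,858.34 × 0.087810 (sell ZAR at bid) = NZD 685,520.23
NZD 685,520.23 × 12.101 (sell NZD at bid) = MXN 8,295,480.32

Net profit: MXN 122,480.32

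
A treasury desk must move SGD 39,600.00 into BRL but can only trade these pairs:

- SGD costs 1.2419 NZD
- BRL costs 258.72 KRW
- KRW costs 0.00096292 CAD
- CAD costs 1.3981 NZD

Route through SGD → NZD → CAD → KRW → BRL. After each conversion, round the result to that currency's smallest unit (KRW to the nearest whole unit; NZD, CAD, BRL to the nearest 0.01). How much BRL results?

SGD 39,600.00 × 1.2419 = NZD 49,179.24
NZD 49,179.24 ÷ 1.3981 = CAD 35,175.77
CAD 35,175.77 ÷ 0.00096292 = KRW 36,530,314
KRW 36,530,314 ÷ 258.72 = BRL 141,196.33

BRL 141,196.33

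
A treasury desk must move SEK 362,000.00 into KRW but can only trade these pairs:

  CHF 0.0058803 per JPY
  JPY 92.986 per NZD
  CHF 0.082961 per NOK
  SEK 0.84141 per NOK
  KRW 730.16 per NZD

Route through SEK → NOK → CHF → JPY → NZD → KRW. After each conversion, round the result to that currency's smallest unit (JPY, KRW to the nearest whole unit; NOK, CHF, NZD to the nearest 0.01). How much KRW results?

SEK 362,000.00 ÷ 0.84141 = NOK 430,230.21
NOK 430,230.21 × 0.082961 = CHF 35,692.33
CHF 35,692.33 ÷ 0.0058803 = JPY 6,069,814
JPY 6,069,814 ÷ 92.986 = NZD 65,276.64
NZD 65,276.64 × 730.16 = KRW 47,662,391

KRW 47,662,391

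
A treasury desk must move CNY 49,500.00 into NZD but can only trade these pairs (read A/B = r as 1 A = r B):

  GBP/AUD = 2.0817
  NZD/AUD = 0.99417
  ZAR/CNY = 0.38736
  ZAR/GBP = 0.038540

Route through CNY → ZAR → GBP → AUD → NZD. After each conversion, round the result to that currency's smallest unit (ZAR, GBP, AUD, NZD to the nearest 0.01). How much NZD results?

CNY 49,500.00 ÷ 0.38736 = ZAR 127,788.10
ZAR 127,788.10 × 0.038540 = GBP 4,924.95
GBP 4,924.95 × 2.0817 = AUD 10,252.27
AUD 10,252.27 ÷ 0.99417 = NZD 10,312.39

NZD 10,312.39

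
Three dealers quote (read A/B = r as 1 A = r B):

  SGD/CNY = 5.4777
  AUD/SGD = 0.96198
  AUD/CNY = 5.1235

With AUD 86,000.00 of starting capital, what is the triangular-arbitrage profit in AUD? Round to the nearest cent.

Profitable loop is AUD → SGD → CNY → AUD:
AUD 86,000.00 × 0.96198 = SGD 82,730.28
SGD 82,730.28 × 5.4777 = CNY 453,171.65
CNY 453,171.65 ÷ 5.1235 = AUD 88,449.63
Profit = AUD 88,449.63 − AUD 86,000.00

Profit: AUD 2,449.63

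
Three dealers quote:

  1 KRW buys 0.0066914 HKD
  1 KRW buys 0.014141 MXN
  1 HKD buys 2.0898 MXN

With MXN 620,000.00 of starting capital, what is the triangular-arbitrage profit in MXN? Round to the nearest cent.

Profitable loop is MXN → HKD → KRW → MXN:
MXN 620,000.00 ÷ 2.0898 = HKD 296,679.11
HKD 296,679.11 ÷ 0.0066914 = KRW 44,337,375
KRW 44,337,375 × 0.014141 = MXN 626,974.81
Profit = MXN 626,974.81 − MXN 620,000.00

Profit: MXN 6,974.81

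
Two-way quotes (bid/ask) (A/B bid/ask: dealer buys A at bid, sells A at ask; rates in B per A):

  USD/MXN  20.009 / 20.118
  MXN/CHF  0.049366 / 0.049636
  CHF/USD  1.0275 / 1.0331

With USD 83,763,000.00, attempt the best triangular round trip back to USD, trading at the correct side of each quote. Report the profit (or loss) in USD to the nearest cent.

Net profit: USD 1,250,398.32

Best loop USD → MXN → CHF → USD:
USD 83,763,000.00 × 20.009 (sell USD at bid) = MXN 1,676,013,867.00
MXN 1,676,013,867.00 × 0.049366 (sell MXN at bid) = CHF 82,738,100.56
CHF 82,738,100.56 × 1.0275 (sell CHF at bid) = USD 85,013,398.32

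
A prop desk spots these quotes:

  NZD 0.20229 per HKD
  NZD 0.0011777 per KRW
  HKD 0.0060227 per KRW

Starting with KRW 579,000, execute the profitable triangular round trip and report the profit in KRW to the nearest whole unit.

Profit: KRW 19,976

Profitable loop is KRW → HKD → NZD → KRW:
KRW 579,000 × 0.0060227 = HKD 3,487.14
HKD 3,487.14 × 0.20229 = NZD 705.41
NZD 705.41 ÷ 0.0011777 = KRW 598,976
Profit = KRW 598,976 − KRW 579,000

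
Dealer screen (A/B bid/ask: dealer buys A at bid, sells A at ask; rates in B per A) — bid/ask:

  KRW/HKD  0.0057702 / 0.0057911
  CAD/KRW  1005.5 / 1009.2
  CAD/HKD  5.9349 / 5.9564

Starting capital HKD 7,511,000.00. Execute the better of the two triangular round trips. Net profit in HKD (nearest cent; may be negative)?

Best loop HKD → KRW → CAD → HKD:
HKD 7,511,000.00 ÷ 0.0057911 (buy KRW at ask) = KRW 1,296,990,209
KRW 1,296,990,209 ÷ 1009.2 (buy CAD at ask) = CAD 1,285,166.68
CAD 1,285,166.68 × 5.9349 (sell CAD at bid) = HKD 7,627,335.70

Net profit: HKD 116,335.70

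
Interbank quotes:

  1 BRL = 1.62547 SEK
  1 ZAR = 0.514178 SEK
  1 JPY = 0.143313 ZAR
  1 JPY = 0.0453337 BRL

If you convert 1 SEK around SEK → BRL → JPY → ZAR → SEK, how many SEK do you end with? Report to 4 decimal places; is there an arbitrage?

1.0000 (no arbitrage)

Around SEK → BRL → JPY → ZAR → SEK: 1 ÷ 1.62547 ÷ 0.0453337 × 0.143313 × 0.514178 = 0.999998
Product ≈ 1 (deviation 0.000%, within rounding noise).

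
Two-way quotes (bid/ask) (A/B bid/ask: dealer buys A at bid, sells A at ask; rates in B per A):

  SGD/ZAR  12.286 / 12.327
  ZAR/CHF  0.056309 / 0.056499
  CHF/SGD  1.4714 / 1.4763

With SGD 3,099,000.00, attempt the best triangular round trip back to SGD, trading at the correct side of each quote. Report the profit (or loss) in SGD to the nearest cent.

Best loop SGD → ZAR → CHF → SGD:
SGD 3,099,000.00 × 12.286 (sell SGD at bid) = ZAR 38,074,314.00
ZAR 38,074,314.00 × 0.056309 (sell ZAR at bid) = CHF 2,143,926.55
CHF 2,143,926.55 × 1.4714 (sell CHF at bid) = SGD 3,154,573.52

Net profit: SGD 55,573.52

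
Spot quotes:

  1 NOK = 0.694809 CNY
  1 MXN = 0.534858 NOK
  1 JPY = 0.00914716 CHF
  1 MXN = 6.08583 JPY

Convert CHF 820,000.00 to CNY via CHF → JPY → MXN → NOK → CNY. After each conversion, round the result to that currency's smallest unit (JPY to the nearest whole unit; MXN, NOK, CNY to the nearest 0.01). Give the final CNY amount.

CHF 820,000.00 ÷ 0.00914716 = JPY 89,645,311
JPY 89,645,311 ÷ 6.08583 = MXN 14,730,170.08
MXN 14,730,170.08 × 0.534858 = NOK 7,878,549.31
NOK 7,878,549.31 × 0.694809 = CNY 5,474,086.97

CNY 5,474,086.97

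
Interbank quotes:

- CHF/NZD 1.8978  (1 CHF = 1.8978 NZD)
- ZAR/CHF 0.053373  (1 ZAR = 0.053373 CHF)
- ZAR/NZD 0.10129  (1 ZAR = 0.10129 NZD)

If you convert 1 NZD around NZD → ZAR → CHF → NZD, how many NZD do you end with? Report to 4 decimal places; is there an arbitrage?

Around NZD → ZAR → CHF → NZD: 1 ÷ 0.10129 × 0.053373 × 1.8978 = 1.000013
Product ≈ 1 (deviation 0.001%, within rounding noise).

1.0000 (no arbitrage)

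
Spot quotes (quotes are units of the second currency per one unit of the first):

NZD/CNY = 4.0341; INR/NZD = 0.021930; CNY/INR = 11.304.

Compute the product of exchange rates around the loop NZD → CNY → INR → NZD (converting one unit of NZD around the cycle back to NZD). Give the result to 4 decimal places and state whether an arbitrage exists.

1.0000 (no arbitrage)

Around NZD → CNY → INR → NZD: 1 × 4.0341 × 11.304 × 0.021930 = 1.000040
Product ≈ 1 (deviation 0.004%, within rounding noise).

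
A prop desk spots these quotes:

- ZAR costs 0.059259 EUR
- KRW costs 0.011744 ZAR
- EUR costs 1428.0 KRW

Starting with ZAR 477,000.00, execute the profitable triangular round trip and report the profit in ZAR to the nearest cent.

Profit: ZAR 2,976.32

Profitable loop is ZAR → KRW → EUR → ZAR:
ZAR 477,000.00 ÷ 0.011744 = KRW 40,616,485
KRW 40,616,485 ÷ 1428.0 = EUR 28,442.92
EUR 28,442.92 ÷ 0.059259 = ZAR 479,976.32
Profit = ZAR 479,976.32 − ZAR 477,000.00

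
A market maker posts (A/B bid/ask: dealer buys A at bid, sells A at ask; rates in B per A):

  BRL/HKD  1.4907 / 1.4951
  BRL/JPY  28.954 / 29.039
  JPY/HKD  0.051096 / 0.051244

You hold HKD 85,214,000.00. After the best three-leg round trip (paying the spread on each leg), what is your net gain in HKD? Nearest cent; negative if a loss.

Net profit: HKD 150,347.31

Best loop HKD → JPY → BRL → HKD:
HKD 85,214,000.00 ÷ 0.051244 (buy JPY at ask) = JPY 1,662,906,877
JPY 1,662,906,877 ÷ 29.039 (buy BRL at ask) = BRL 57,264,605.42
BRL 57,264,605.42 × 1.4907 (sell BRL at bid) = HKD 85,364,347.31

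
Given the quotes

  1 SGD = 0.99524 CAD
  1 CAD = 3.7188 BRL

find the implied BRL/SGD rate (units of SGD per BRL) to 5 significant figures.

1 BRL ÷ 3.7188 = 0.268904 CAD
0.268904 CAD ÷ 0.99524 = 0.27019 SGD

BRL/SGD = 0.27019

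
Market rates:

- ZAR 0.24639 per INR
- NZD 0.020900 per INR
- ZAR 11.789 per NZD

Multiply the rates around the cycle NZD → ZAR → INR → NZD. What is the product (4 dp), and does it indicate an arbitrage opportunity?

Around NZD → ZAR → INR → NZD: 1 × 11.789 ÷ 0.24639 × 0.020900 = 1.000000
Product ≈ 1 (deviation 0.000%, within rounding noise).

1.0000 (no arbitrage)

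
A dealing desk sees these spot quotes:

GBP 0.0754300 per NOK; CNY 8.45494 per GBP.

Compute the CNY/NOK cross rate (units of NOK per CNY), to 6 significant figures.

CNY/NOK = 1.56800

1 CNY ÷ 8.45494 = 0.118274 GBP
0.118274 GBP ÷ 0.0754300 = 1.568 NOK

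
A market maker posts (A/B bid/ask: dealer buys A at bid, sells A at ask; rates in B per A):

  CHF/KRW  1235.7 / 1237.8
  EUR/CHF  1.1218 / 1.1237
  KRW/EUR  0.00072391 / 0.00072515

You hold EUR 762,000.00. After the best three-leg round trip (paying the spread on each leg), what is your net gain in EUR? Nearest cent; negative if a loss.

Best loop EUR → CHF → KRW → EUR:
EUR 762,000.00 × 1.1218 (sell EUR at bid) = CHF 854,811.60
CHF 854,811.60 × 1235.7 (sell CHF at bid) = KRW 1,056,290,694
KRW 1,056,290,694 × 0.00072391 (sell KRW at bid) = EUR 764,659.40

Net profit: EUR 2,659.40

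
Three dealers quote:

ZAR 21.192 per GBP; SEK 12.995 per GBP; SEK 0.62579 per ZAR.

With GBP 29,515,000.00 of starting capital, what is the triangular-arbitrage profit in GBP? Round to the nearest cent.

Profitable loop is GBP → ZAR → SEK → GBP:
GBP 29,515,000.00 × 21.192 = ZAR 625,481,880.00
ZAR 625,481,880.00 × 0.62579 = SEK 391,420,305.69
SEK 391,420,305.69 ÷ 12.995 = GBP 30,120,839.22
Profit = GBP 30,120,839.22 − GBP 29,515,000.00

Profit: GBP 605,839.22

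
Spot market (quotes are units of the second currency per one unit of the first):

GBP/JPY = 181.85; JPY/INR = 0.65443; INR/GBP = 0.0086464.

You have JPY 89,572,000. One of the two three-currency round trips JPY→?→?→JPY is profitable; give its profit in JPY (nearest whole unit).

Profit: JPY 2,596,835

Profitable loop is JPY → INR → GBP → JPY:
JPY 89,572,000 × 0.65443 = INR 58,618,603.96
INR 58,618,603.96 × 0.0086464 = GBP 506,839.90
GBP 506,839.90 × 181.85 = JPY 92,168,835
Profit = JPY 92,168,835 − JPY 89,572,000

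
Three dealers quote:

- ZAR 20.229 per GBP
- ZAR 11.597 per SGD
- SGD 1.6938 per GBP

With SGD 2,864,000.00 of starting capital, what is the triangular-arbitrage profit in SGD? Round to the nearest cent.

Profitable loop is SGD → GBP → ZAR → SGD:
SGD 2,864,000.00 ÷ 1.6938 = GBP 1,690,872.59
GBP 1,690,872.59 × 20.229 = ZAR 34,204,661.71
ZAR 34,204,661.71 ÷ 11.597 = SGD 2,949,440.52
Profit = SGD 2,949,440.52 − SGD 2,864,000.00

Profit: SGD 85,440.52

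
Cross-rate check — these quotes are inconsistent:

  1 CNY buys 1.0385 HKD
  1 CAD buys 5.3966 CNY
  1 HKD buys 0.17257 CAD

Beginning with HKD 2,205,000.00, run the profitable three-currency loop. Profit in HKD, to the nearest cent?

Profit: HKD 74,904.02

Profitable loop is HKD → CNY → CAD → HKD:
HKD 2,205,000.00 ÷ 1.0385 = CNY 2,123,254.69
CNY 2,123,254.69 ÷ 5.3966 = CAD 393,443.04
CAD 393,443.04 ÷ 0.17257 = HKD 2,279,904.02
Profit = HKD 2,279,904.02 − HKD 2,205,000.00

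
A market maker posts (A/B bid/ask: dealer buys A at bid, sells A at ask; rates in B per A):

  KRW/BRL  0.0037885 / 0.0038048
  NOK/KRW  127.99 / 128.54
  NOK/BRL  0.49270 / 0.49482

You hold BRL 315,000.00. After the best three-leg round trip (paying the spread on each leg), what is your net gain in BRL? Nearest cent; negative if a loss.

Best loop BRL → KRW → NOK → BRL:
BRL 315,000.00 ÷ 0.0038048 (buy KRW at ask) = KRW 82,790,160
KRW 82,790,160 ÷ 128.54 (buy NOK at ask) = NOK 644,080.91
NOK 644,080.91 × 0.49270 (sell NOK at bid) = BRL 317,338.66

Net profit: BRL 2,338.66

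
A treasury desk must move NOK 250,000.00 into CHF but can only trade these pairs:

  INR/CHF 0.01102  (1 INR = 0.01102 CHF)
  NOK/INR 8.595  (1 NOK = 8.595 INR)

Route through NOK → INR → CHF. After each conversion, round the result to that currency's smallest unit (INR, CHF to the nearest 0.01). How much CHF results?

CHF 23,679.23

NOK 250,000.00 × 8.595 = INR 2,148,750.00
INR 2,148,750.00 × 0.01102 = CHF 23,679.23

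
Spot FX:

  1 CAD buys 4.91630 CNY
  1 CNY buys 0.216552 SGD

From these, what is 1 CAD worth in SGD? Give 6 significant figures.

CAD/SGD = 1.06463

1 CAD × 4.91630 = 4.9163 CNY
4.9163 CNY × 0.216552 = 1.06463 SGD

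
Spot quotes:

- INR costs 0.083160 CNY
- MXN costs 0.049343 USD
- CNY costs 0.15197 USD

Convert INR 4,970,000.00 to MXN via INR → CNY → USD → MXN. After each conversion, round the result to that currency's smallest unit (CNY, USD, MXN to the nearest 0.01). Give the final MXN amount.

INR 4,970,000.00 × 0.083160 = CNY 413,305.20
CNY 413,305.20 × 0.15197 = USD 62,809.99
USD 62,809.99 ÷ 0.049343 = MXN 1,272,926.05

MXN 1,272,926.05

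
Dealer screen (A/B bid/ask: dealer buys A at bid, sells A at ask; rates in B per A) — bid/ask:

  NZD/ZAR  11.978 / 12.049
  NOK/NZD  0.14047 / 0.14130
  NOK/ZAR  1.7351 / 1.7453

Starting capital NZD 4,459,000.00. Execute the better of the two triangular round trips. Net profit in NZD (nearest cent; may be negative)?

Best loop NZD → NOK → ZAR → NZD:
NZD 4,459,000.00 ÷ 0.14130 (buy NOK at ask) = NOK 31,556,970.98
NOK 31,556,970.98 × 1.7351 (sell NOK at bid) = ZAR 54,754,500.35
ZAR 54,754,500.35 ÷ 12.049 (buy NZD at ask) = NZD 4,544,319.06

Net profit: NZD 85,319.06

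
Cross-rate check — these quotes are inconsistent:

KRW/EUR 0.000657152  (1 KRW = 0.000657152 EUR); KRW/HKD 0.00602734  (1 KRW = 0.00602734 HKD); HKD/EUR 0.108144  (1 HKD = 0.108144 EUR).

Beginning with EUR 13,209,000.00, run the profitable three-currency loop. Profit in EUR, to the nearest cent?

Profit: EUR 108,038.48

Profitable loop is EUR → HKD → KRW → EUR:
EUR 13,209,000.00 ÷ 0.108144 = HKD 122,142,698.62
HKD 122,142,698.62 ÷ 0.00602734 = KRW 20,264,776,605
KRW 20,264,776,605 × 0.000657152 = EUR 13,317,038.48
Profit = EUR 13,317,038.48 − EUR 13,209,000.00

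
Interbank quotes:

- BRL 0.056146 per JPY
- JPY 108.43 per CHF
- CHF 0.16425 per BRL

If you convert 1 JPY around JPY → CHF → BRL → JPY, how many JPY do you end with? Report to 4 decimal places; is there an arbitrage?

1.0001 (no arbitrage)

Around JPY → CHF → BRL → JPY: 1 ÷ 108.43 ÷ 0.16425 ÷ 0.056146 = 1.000061
Product ≈ 1 (deviation 0.006%, within rounding noise).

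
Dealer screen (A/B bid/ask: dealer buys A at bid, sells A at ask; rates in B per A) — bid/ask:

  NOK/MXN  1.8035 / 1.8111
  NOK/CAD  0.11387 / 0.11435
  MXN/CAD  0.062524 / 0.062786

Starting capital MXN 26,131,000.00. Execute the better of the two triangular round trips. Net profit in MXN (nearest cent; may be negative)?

Net profit: MXN 36,371.75

Best loop MXN → NOK → CAD → MXN:
MXN 26,131,000.00 ÷ 1.8111 (buy NOK at ask) = NOK 14,428,248.03
NOK 14,428,248.03 × 0.11387 (sell NOK at bid) = CAD 1,642,944.60
CAD 1,642,944.60 ÷ 0.062786 (buy MXN at ask) = MXN 26,167,371.75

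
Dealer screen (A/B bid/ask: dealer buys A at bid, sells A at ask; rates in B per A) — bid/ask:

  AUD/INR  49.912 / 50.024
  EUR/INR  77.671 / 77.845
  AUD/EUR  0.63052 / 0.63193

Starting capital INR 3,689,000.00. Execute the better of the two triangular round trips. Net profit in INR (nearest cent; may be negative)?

Net profit: INR 53,949.19

Best loop INR → EUR → AUD → INR:
INR 3,689,000.00 ÷ 77.845 (buy EUR at ask) = EUR 47,389.04
EUR 47,389.04 ÷ 0.63193 (buy AUD at ask) = AUD 74,990.97
AUD 74,990.97 × 49.912 (sell AUD at bid) = INR 3,742,949.19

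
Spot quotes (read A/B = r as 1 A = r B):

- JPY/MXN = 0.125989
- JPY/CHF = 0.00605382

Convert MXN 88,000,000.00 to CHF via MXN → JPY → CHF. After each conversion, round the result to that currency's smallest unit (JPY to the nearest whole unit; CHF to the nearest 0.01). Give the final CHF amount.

CHF 4,228,433.91

MXN 88,000,000.00 ÷ 0.125989 = JPY 698,473,676
JPY 698,473,676 × 0.00605382 = CHF 4,228,433.91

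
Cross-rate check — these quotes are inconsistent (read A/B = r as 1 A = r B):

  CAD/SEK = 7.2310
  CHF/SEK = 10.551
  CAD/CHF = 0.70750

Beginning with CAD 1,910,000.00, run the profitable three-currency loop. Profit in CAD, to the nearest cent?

Profitable loop is CAD → CHF → SEK → CAD:
CAD 1,910,000.00 × 0.70750 = CHF 1,351,325.00
CHF 1,351,325.00 × 10.551 = SEK 14,257,830.08
SEK 14,257,830.08 ÷ 7.2310 = CAD 1,971,764.63
Profit = CAD 1,971,764.63 − CAD 1,910,000.00

Profit: CAD 61,764.63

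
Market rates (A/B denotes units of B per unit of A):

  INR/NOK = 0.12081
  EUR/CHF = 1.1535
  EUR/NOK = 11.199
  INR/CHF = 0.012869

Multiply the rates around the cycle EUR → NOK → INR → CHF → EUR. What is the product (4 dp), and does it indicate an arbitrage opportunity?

1.0342 (arbitrage exists)

Around EUR → NOK → INR → CHF → EUR: 1 × 11.199 ÷ 0.12081 × 0.012869 ÷ 1.1535 = 1.034198
Product > 1; profitable direction is EUR → NOK → INR → CHF → EUR.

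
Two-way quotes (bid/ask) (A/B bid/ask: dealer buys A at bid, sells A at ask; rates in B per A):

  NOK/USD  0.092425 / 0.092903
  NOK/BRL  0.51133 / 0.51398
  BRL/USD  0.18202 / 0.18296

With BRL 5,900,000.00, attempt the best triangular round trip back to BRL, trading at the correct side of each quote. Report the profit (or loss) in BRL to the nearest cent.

Net profit: BRL 10,750.90

Best loop BRL → USD → NOK → BRL:
BRL 5,900,000.00 × 0.18202 (sell BRL at bid) = USD 1,073,918.00
USD 1,073,918.00 ÷ 0.092903 (buy NOK at ask) = NOK 11,559,562.12
NOK 11,559,562.12 × 0.51133 (sell NOK at bid) = BRL 5,910,750.90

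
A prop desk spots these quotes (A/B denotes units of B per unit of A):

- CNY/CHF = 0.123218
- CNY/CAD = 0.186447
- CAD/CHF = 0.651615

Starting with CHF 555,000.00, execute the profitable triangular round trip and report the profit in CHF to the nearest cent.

Profit: CHF 7,886.28

Profitable loop is CHF → CAD → CNY → CHF:
CHF 555,000.00 ÷ 0.651615 = CAD 851,729.93
CAD 851,729.93 ÷ 0.186447 = CNY 4,568,214.73
CNY 4,568,214.73 × 0.123218 = CHF 562,886.28
Profit = CHF 562,886.28 − CHF 555,000.00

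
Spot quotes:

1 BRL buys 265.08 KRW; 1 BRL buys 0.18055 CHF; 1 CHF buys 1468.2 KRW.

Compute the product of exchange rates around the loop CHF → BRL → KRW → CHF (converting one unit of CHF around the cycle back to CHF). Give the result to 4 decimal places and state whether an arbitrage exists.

1.0000 (no arbitrage)

Around CHF → BRL → KRW → CHF: 1 ÷ 0.18055 × 265.08 ÷ 1468.2 = 0.999987
Product ≈ 1 (deviation 0.001%, within rounding noise).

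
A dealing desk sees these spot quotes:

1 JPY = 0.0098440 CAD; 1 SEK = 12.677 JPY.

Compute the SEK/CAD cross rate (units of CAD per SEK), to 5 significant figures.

SEK/CAD = 0.12479

1 SEK × 12.677 = 12.677 JPY
12.677 JPY × 0.0098440 = 0.124792 CAD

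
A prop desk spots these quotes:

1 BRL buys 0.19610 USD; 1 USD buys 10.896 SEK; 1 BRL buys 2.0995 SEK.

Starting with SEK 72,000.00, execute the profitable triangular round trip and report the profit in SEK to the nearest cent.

Profitable loop is SEK → BRL → USD → SEK:
SEK 72,000.00 ÷ 2.0995 = BRL 34,293.88
BRL 34,293.88 × 0.19610 = USD 6,725.03
USD 6,725.03 × 10.896 = SEK 73,275.92
Profit = SEK 73,275.92 − SEK 72,000.00

Profit: SEK 1,275.92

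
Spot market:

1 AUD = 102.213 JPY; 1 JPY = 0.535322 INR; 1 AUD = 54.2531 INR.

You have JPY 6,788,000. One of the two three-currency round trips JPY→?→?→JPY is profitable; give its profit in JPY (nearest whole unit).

Profitable loop is JPY → INR → AUD → JPY:
JPY 6,788,000 × 0.535322 = INR 3,633,765.74
INR 3,633,765.74 ÷ 54.2531 = AUD 66,978.03
AUD 66,978.03 × 102.213 = JPY 6,846,025
Profit = JPY 6,846,025 − JPY 6,788,000

Profit: JPY 58,025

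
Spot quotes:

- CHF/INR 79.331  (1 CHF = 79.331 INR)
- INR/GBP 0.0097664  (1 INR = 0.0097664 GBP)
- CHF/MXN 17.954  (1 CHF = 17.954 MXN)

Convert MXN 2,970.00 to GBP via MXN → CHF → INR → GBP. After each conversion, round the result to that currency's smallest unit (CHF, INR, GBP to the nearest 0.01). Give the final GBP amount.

MXN 2,970.00 ÷ 17.954 = CHF 165.42
CHF 165.42 × 79.331 = INR 13,122.93
INR 13,122.93 × 0.0097664 = GBP 128.16

GBP 128.16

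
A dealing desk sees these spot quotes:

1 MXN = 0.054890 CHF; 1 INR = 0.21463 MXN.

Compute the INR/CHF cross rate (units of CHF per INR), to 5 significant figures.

1 INR × 0.21463 = 0.21463 MXN
0.21463 MXN × 0.054890 = 0.011781 CHF

INR/CHF = 0.011781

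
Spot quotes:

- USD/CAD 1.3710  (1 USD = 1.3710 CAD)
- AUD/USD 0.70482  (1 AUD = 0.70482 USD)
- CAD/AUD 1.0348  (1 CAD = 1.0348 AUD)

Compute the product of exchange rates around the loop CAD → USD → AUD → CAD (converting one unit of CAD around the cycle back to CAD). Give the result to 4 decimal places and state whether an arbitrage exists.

Around CAD → USD → AUD → CAD: 1 ÷ 1.3710 ÷ 0.70482 ÷ 1.0348 = 1.000064
Product ≈ 1 (deviation 0.006%, within rounding noise).

1.0001 (no arbitrage)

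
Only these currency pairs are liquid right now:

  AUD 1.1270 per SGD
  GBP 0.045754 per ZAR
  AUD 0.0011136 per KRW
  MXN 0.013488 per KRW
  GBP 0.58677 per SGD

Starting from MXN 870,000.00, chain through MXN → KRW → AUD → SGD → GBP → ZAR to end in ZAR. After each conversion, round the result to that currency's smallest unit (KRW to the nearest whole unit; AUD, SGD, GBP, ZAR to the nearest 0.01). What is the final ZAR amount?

MXN 870,000.00 ÷ 0.013488 = KRW 64,501,779
KRW 64,501,779 × 0.0011136 = AUD 71,829.18
AUD 71,829.18 ÷ 1.1270 = SGD 63,734.85
SGD 63,734.85 × 0.58677 = GBP 37,397.70
GBP 37,397.70 ÷ 0.045754 = ZAR 817,364.60

ZAR 817,364.60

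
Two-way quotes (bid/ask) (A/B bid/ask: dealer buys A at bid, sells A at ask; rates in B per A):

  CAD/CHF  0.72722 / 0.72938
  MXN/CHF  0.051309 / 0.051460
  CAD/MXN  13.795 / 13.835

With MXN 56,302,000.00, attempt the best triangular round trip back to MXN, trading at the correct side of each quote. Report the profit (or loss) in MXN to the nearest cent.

Best loop MXN → CAD → CHF → MXN:
MXN 56,302,000.00 ÷ 13.835 (buy CAD at ask) = CAD 4,069,533.79
CAD 4,069,533.79 × 0.72722 (sell CAD at bid) = CHF 2,959,446.36
CHF 2,959,446.36 ÷ 0.051460 (buy MXN at ask) = MXN 57,509,645.62

Net profit: MXN 1,207,645.62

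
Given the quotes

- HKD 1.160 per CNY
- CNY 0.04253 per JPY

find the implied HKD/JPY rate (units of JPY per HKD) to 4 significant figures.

1 HKD ÷ 1.160 = 0.862069 CNY
0.862069 CNY ÷ 0.04253 = 20.2697 JPY

HKD/JPY = 20.27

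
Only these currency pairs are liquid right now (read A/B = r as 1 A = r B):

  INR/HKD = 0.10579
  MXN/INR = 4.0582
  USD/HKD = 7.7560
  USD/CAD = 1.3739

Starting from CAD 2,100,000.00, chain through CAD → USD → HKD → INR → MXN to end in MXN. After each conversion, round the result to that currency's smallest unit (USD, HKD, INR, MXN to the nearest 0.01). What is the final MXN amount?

CAD 2,100,000.00 ÷ 1.3739 = USD 1,528,495.52
USD 1,528,495.52 × 7.7560 = HKD 11,855,011.25
HKD 11,855,011.25 ÷ 0.10579 = INR 112,061,737.88
INR 112,061,737.88 ÷ 4.0582 = MXN 27,613,655.78

MXN 27,613,655.78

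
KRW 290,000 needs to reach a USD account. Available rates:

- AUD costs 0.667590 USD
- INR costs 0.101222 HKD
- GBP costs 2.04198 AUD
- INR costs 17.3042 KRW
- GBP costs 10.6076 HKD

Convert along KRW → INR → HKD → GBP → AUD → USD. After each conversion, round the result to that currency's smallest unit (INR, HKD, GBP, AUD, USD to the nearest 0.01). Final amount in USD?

USD 218.00

KRW 290,000 ÷ 17.3042 = INR 16,758.94
INR 16,758.94 × 0.101222 = HKD 1,696.37
HKD 1,696.37 ÷ 10.6076 = GBP 159.92
GBP 159.92 × 2.04198 = AUD 326.55
AUD 326.55 × 0.667590 = USD 218.00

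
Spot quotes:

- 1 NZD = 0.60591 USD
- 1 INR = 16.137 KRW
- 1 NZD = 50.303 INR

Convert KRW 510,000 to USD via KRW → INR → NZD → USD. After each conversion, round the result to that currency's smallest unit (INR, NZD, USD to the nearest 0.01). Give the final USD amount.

KRW 510,000 ÷ 16.137 = INR 31,604.39
INR 31,604.39 ÷ 50.303 = NZD 628.28
NZD 628.28 × 0.60591 = USD 380.68

USD 380.68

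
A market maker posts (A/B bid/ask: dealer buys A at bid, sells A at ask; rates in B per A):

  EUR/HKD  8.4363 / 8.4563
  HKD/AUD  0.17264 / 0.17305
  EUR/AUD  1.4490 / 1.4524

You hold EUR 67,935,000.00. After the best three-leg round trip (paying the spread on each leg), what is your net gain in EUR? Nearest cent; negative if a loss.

Best loop EUR → HKD → AUD → EUR:
EUR 67,935,000.00 × 8.4363 (sell EUR at bid) = HKD 573,120,040.50
HKD 573,120,040.50 × 0.17264 (sell HKD at bid) = AUD 98,943,443.79
AUD 98,943,443.79 ÷ 1.4524 (buy EUR at ask) = EUR 68,124,100.66

Net profit: EUR 189,100.66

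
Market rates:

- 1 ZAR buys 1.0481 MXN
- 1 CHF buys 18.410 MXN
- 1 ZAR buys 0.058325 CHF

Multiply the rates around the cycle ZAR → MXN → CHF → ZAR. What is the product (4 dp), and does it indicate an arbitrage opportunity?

0.9761 (arbitrage exists)

Around ZAR → MXN → CHF → ZAR: 1 × 1.0481 ÷ 18.410 ÷ 0.058325 = 0.976100
Product < 1; profitable direction is ZAR → CHF → MXN → ZAR.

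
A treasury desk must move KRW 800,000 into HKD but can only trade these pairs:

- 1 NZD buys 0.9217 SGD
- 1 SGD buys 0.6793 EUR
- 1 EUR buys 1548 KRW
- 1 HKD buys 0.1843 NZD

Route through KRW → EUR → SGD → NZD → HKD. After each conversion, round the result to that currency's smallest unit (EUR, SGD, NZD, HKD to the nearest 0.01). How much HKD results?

HKD 4,478.62

KRW 800,000 ÷ 1548 = EUR 516.80
EUR 516.80 ÷ 0.6793 = SGD 760.78
SGD 760.78 ÷ 0.9217 = NZD 825.41
NZD 825.41 ÷ 0.1843 = HKD 4,478.62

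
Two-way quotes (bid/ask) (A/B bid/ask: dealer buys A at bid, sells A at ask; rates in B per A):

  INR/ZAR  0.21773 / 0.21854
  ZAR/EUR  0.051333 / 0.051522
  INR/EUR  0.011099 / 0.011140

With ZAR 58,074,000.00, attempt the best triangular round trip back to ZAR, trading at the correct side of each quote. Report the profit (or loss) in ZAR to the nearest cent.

Net profit: ZAR 191,498.70

Best loop ZAR → EUR → INR → ZAR:
ZAR 58,074,000.00 × 0.051333 (sell ZAR at bid) = EUR 2,981,112.64
EUR 2,981,112.64 ÷ 0.011140 (buy INR at ask) = INR 267,604,366.43
INR 267,604,366.43 × 0.21773 (sell INR at bid) = ZAR 58,265,498.70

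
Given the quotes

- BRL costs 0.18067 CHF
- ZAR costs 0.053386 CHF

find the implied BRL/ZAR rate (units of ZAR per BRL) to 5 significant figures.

BRL/ZAR = 3.3842

1 BRL × 0.18067 = 0.18067 CHF
0.18067 CHF ÷ 0.053386 = 3.38422 ZAR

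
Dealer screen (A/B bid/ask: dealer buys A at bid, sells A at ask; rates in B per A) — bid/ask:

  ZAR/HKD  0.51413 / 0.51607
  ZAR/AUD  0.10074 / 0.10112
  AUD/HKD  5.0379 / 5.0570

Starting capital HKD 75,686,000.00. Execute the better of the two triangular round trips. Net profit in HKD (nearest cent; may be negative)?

Net profit: HKD 409,414.14

Best loop HKD → AUD → ZAR → HKD:
HKD 75,686,000.00 ÷ 5.0570 (buy AUD at ask) = AUD 14,966,580.98
AUD 14,966,580.98 ÷ 0.10112 (buy ZAR at ask) = ZAR 148,008,118.84
ZAR 148,008,118.84 × 0.51413 (sell ZAR at bid) = HKD 76,095,414.14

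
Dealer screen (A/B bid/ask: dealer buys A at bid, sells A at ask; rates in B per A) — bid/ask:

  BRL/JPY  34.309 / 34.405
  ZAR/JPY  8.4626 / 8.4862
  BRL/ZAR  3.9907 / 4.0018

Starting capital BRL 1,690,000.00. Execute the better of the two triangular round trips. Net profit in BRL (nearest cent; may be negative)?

Best loop BRL → JPY → ZAR → BRL:
BRL 1,690,000.00 × 34.309 (sell BRL at bid) = JPY 57,982,210
JPY 57,982,210 ÷ 8.4862 (buy ZAR at ask) = ZAR 6,832,529.28
ZAR 6,832,529.28 ÷ 4.0018 (buy BRL at ask) = BRL 1,707,364.01

Net profit: BRL 17,364.01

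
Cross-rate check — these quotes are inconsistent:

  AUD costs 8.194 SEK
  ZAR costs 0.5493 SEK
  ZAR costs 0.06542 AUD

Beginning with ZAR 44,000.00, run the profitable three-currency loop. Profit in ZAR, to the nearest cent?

Profit: ZAR 1,087.46

Profitable loop is ZAR → SEK → AUD → ZAR:
ZAR 44,000.00 × 0.5493 = SEK 24,169.20
SEK 24,169.20 ÷ 8.194 = AUD 2,949.62
AUD 2,949.62 ÷ 0.06542 = ZAR 45,087.46
Profit = ZAR 45,087.46 − ZAR 44,000.00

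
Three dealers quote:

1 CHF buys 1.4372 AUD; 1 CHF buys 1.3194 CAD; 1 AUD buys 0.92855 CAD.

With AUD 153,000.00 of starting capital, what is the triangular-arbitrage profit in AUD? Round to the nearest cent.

Profit: AUD 1,752.42

Profitable loop is AUD → CAD → CHF → AUD:
AUD 153,000.00 × 0.92855 = CAD 142,068.15
CAD 142,068.15 ÷ 1.3194 = CHF 107,676.33
CHF 107,676.33 × 1.4372 = AUD 154,752.42
Profit = AUD 154,752.42 − AUD 153,000.00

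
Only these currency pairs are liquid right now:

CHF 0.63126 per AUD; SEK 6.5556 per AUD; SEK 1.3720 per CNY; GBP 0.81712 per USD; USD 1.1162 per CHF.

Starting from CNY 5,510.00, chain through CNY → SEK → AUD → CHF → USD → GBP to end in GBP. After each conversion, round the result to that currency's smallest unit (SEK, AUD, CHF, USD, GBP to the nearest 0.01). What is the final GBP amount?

GBP 663.94

CNY 5,510.00 × 1.3720 = SEK 7,559.72
SEK 7,559.72 ÷ 6.5556 = AUD 1,153.17
AUD 1,153.17 × 0.63126 = CHF 727.95
CHF 727.95 × 1.1162 = USD 812.54
USD 812.54 × 0.81712 = GBP 663.94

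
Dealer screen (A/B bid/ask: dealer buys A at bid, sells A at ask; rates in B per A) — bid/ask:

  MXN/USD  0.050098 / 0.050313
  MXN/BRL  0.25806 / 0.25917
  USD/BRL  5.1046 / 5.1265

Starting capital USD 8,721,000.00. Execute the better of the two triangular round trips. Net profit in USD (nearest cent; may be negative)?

Net profit: USD 4,409.21

Best loop USD → MXN → BRL → USD:
USD 8,721,000.00 ÷ 0.050313 (buy MXN at ask) = MXN 173,334,923.38
MXN 173,334,923.38 × 0.25806 (sell MXN at bid) = BRL 44,730,810.33
BRL 44,730,810.33 ÷ 5.1265 (buy USD at ask) = USD 8,725,409.21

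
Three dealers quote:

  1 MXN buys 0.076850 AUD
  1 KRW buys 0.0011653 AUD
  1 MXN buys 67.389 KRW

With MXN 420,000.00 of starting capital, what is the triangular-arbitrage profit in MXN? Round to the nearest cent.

Profit: MXN 9,172.79

Profitable loop is MXN → KRW → AUD → MXN:
MXN 420,000.00 × 67.389 = KRW 28,303,380
KRW 28,303,380 × 0.0011653 = AUD 32,981.93
AUD 32,981.93 ÷ 0.076850 = MXN 429,172.79
Profit = MXN 429,172.79 − MXN 420,000.00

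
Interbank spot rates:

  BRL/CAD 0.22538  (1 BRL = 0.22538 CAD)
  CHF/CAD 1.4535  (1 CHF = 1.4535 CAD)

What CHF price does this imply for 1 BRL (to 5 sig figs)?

BRL/CHF = 0.15506

1 BRL × 0.22538 = 0.22538 CAD
0.22538 CAD ÷ 1.4535 = 0.15506 CHF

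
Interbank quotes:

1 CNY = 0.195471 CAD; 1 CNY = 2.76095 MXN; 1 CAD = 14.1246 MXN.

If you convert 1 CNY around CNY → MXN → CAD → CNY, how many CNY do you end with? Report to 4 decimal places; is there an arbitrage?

1.0000 (no arbitrage)

Around CNY → MXN → CAD → CNY: 1 × 2.76095 ÷ 14.1246 ÷ 0.195471 = 1.000000
Product ≈ 1 (deviation 0.000%, within rounding noise).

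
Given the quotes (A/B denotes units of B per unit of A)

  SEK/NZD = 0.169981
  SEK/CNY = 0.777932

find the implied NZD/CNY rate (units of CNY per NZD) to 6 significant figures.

1 NZD ÷ 0.169981 = 5.88301 SEK
5.88301 SEK × 0.777932 = 4.57658 CNY

NZD/CNY = 4.57658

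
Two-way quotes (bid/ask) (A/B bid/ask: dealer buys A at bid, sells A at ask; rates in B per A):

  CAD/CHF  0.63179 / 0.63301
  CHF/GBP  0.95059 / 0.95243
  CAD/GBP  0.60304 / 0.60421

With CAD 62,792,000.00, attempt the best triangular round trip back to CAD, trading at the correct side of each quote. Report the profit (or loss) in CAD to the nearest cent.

Best loop CAD → GBP → CHF → CAD:
CAD 62,792,000.00 × 0.60304 (sell CAD at bid) = GBP 37,866,087.68
GBP 37,866,087.68 ÷ 0.95243 (buy CHF at ask) = CHF 39,757,344.56
CHF 39,757,344.56 ÷ 0.63301 (buy CAD at ask) = CAD 62,806,819.10

Net profit: CAD 14,819.10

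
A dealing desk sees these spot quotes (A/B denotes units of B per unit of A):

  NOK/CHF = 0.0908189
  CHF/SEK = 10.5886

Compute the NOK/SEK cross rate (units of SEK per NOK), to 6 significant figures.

NOK/SEK = 0.961645

1 NOK × 0.0908189 = 0.0908189 CHF
0.0908189 CHF × 10.5886 = 0.961645 SEK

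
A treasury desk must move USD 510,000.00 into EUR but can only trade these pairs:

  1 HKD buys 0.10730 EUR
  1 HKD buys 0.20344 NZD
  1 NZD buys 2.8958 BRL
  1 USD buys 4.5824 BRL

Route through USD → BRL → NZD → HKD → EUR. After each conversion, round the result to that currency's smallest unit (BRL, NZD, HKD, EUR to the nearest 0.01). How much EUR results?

EUR 425,655.24

USD 510,000.00 × 4.5824 = BRL 2,337,024.00
BRL 2,337,024.00 ÷ 2.8958 = NZD 807,039.16
NZD 807,039.16 ÷ 0.20344 = HKD 3,966,964.02
HKD 3,966,964.02 × 0.10730 = EUR 425,655.24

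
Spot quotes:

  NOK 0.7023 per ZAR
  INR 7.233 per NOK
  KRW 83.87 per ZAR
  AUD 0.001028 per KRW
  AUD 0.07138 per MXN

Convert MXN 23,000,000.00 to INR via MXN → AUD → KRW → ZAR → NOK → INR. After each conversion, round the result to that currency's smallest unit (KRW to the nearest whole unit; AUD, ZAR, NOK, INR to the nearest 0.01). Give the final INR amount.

INR 96,726,562.83

MXN 23,000,000.00 × 0.07138 = AUD 1,641,740.00
AUD 1,641,740.00 ÷ 0.001028 = KRW 1,597,023,346
KRW 1,597,023,346 ÷ 83.87 = ZAR 19,041,651.91
ZAR 19,041,651.91 × 0.7023 = NOK 13,372,952.14
NOK 13,372,952.14 × 7.233 = INR 96,726,562.83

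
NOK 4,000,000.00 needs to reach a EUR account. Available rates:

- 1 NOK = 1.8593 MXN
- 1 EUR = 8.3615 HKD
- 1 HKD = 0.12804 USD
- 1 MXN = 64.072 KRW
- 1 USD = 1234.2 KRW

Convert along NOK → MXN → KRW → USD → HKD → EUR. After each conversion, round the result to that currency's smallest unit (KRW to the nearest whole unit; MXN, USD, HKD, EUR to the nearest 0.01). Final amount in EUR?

EUR 360,630.40

NOK 4,000,000.00 × 1.8593 = MXN 7,437,200.00
MXN 7,437,200.00 × 64.072 = KRW 476,516,278
KRW 476,516,278 ÷ 1234.2 = USD 386,093.24
USD 386,093.24 ÷ 0.12804 = HKD 3,015,411.12
HKD 3,015,411.12 ÷ 8.3615 = EUR 360,630.40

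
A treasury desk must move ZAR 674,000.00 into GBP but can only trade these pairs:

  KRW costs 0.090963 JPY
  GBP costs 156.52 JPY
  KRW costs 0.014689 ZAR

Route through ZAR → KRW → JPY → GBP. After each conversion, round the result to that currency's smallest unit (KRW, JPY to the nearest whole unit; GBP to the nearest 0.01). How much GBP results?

ZAR 674,000.00 ÷ 0.014689 = KRW 45,884,676
KRW 45,884,676 × 0.090963 = JPY 4,173,808
JPY 4,173,808 ÷ 156.52 = GBP 26,666.29

GBP 26,666.29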